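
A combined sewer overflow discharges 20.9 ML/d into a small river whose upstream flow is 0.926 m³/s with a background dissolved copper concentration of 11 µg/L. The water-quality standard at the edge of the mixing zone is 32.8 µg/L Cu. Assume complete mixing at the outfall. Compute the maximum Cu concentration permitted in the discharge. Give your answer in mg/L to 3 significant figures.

0.116 mg/L

20.9 ML/d = 0.2419 m³/s.
11 µg/L = 0.011 mg/L.
32.8 µg/L = 0.0328 mg/L.
Mass balance: 0.0328·1.168 = 0.2419·Cₑ + 0.926·0.011.
Cₑ = (0.03831 − 0.01019) / 0.2419 = 0.1163 mg/L.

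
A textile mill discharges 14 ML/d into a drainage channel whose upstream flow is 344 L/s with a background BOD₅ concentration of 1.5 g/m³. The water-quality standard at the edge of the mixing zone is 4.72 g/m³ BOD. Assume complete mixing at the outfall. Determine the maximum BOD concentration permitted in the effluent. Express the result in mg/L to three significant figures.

11.6 mg/L

14 ML/d = 0.162 m³/s.
344 L/s = 0.344 m³/s.
Mass balance: 4.72·0.506 = 0.162·Cₑ + 0.344·1.5.
Cₑ = (2.388 − 0.516) / 0.162 = 11.56 mg/L.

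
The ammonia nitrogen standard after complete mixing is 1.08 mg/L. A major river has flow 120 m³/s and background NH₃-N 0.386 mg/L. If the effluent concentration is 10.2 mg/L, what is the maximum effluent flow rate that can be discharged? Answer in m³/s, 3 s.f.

9.13 m³/s

Mass balance at complete mixing: C_std·(Q_w + Q_r) = Q_w·C_e + Q_r·C_b.
Rearranging, Q_w = Q_r·(C_std − C_b)/(C_e − C_std) = 120·(1.08 − 0.386) / (10.2 − 1.08) = 9.132 m³/s.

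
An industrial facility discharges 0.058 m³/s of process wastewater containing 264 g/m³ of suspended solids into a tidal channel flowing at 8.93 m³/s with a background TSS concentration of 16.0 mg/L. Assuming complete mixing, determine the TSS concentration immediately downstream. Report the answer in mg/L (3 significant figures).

Conservation of mass across the mixing zone: C = (0.058·264 + 8.93·16) / (0.058 + 8.93) = 158.2/8.988 = 17.6 mg/L.

17.6 mg/L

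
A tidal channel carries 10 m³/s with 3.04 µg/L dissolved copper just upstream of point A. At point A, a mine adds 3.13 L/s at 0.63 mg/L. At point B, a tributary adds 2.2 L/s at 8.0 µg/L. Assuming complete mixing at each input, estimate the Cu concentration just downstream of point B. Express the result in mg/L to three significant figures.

0.00324 mg/L

3.04 µg/L = 0.00304 mg/L.
3.13 L/s = 0.00313 m³/s.
After input A: C = (10·0.00304 + 0.00313·0.63) / 10 = 0.003236 mg/L.
2.2 L/s = 0.0022 m³/s.
8.0 µg/L = 0.008 mg/L.
After input B: C = (10·0.003236 + 0.0022·0.008) / 10.01 = 0.003237 mg/L.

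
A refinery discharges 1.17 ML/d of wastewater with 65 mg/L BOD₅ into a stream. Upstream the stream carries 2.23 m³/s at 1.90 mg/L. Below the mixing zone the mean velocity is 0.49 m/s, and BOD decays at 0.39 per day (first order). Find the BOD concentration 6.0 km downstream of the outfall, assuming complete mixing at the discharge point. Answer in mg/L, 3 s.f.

2.16 mg/L

1.17 ML/d = 0.01354 m³/s.
After complete mixing, C₀ = (0.01354·65 + 2.23·1.9) / 2.244 = 2.281 mg/L.
Travel time t = 6000 m / 0.49 m/s = 1.224e+04 s = 0.1417 d.
C = 2.281·exp(−0.39·0.1417) = 2.281·0.9462 = 2.158 mg/L.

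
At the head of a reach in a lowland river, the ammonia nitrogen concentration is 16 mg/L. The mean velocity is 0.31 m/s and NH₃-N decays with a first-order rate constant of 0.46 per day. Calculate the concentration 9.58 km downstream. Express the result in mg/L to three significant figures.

Travel time t = 9.58 km / 0.31 m/s = 9580/0.31 = 3.09e+04 s = 0.3577 d.
First-order decay: C = 16·exp(−0.46·0.3577) = 16·0.8483 = 13.57 mg/L.

13.6 mg/L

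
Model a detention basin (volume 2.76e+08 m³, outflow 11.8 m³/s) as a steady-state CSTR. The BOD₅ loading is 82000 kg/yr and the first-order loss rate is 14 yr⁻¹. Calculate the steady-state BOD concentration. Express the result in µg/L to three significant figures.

Outflow Q = 11.8 m³/s × 3.156e+07 s/yr = 3.724e+08 m³/yr.
Steady-state CSTR mass balance: W = Q·C + k·V·C, so C = W/(Q + kV).
Q + kV = 3.724e+08 + 14·2.76e+08 = 4.236e+09 m³/yr.
C = 82000/4.236e+09 = 1.936e-05 kg/m³ = 0.01936 mg/L = 19.36 µg/L.

19.4 µg/L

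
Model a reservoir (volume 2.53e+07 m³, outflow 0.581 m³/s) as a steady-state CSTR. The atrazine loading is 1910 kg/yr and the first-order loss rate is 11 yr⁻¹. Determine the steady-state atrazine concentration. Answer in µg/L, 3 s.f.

Outflow Q = 0.581 m³/s × 3.156e+07 s/yr = 1.833e+07 m³/yr.
Steady-state CSTR mass balance: W = Q·C + k·V·C, so C = W/(Q + kV).
Q + kV = 1.833e+07 + 11·2.53e+07 = 2.966e+08 m³/yr.
C = 1910/2.966e+08 = 6.439e-06 kg/m³ = 0.006439 mg/L = 6.439 µg/L.

6.44 µg/L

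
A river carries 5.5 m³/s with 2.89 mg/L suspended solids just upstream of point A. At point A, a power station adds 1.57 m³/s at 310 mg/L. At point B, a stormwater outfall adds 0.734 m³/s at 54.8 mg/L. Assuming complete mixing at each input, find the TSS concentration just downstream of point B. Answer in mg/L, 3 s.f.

After input A: C = (5.5·2.89 + 1.57·310) / 7.07 = 71.09 mg/L.
After input B: C = (7.07·71.09 + 0.734·54.8) / 7.804 = 69.56 mg/L.

69.6 mg/L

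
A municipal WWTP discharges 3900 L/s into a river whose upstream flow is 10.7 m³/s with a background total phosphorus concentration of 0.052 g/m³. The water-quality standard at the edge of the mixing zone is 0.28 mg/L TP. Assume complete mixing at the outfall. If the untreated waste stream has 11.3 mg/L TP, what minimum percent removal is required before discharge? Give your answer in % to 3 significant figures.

3900 L/s = 3.9 m³/s.
Mass balance: 0.28·14.6 = 3.9·Cₑ + 10.7·0.052.
Cₑ = (4.088 − 0.5564) / 3.9 = 0.9055 mg/L.
Required removal = 1 − 0.9055/11.3 = 91.99 %.

92.0 %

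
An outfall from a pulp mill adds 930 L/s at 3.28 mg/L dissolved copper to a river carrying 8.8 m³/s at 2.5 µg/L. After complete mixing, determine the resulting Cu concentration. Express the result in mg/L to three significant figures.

0.316 mg/L

930 L/s = 0.93 m³/s.
2.5 µg/L = 0.0025 mg/L.
Conservation of mass across the mixing zone: C = (0.93·3.28 + 8.8·0.0025) / (0.93 + 8.8) = 3.072/9.73 = 0.3158 mg/L.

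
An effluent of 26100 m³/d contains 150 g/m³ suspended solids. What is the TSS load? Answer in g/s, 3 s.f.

26100 m³/d = 0.3021 m³/s.
Mass flux = Q·C = 0.3021 m³/s × 150 g/m³ = 45.31 g/s.

45.3 g/s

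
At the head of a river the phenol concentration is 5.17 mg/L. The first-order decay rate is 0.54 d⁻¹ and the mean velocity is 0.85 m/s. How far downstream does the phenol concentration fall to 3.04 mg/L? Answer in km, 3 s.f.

72.2 km

From C = C₀·e^(−kt), t = ln(C₀/C)/k = ln(5.17/3.04)/0.54 = 0.531/0.54 = 0.9834 d.
Distance = v·t = 0.85 m/s × 8.496e+04 s = 7.222e+04 m = 72.22 km.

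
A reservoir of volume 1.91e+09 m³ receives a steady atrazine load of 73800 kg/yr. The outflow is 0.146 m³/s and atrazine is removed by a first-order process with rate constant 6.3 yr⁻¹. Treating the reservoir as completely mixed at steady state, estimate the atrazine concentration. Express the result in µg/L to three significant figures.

Outflow Q = 0.146 m³/s × 3.156e+07 s/yr = 4.607e+06 m³/yr.
Steady-state CSTR mass balance: W = Q·C + k·V·C, so C = W/(Q + kV).
Q + kV = 4.607e+06 + 6.3·1.91e+09 = 1.204e+10 m³/yr.
C = 73800/1.204e+10 = 6.131e-06 kg/m³ = 0.006131 mg/L = 6.131 µg/L.

6.13 µg/L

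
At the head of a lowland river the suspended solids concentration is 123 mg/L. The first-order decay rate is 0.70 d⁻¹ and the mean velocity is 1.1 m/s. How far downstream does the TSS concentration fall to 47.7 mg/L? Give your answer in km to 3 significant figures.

From C = C₀·e^(−kt), t = ln(C₀/C)/k = ln(123/47.7)/0.70 = 0.9473/0.70 = 1.353 d.
Distance = v·t = 1.1 m/s × 1.169e+05 s = 1.286e+05 m = 128.6 km.

129 km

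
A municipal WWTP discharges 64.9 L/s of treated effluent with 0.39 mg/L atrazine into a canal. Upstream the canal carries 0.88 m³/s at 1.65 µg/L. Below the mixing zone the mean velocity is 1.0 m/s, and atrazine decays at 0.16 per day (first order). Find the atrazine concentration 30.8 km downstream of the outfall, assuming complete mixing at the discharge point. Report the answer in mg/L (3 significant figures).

0.0268 mg/L

64.9 L/s = 0.0649 m³/s.
1.65 µg/L = 0.00165 mg/L.
After complete mixing, C₀ = (0.0649·0.39 + 0.88·0.00165) / 0.9449 = 0.02832 mg/L.
Travel time t = 3.08e+04 m / 1.0 m/s = 3.08e+04 s = 0.3565 d.
C = 0.02832·exp(−0.16·0.3565) = 0.02832·0.9446 = 0.02675 mg/L.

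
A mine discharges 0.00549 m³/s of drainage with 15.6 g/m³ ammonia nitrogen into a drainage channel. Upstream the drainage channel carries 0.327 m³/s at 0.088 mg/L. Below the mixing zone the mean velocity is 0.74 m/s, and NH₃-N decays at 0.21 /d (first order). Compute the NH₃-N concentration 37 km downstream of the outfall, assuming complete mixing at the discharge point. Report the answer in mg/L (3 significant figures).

After complete mixing, C₀ = (0.00549·15.6 + 0.327·0.088) / 0.3325 = 0.3441 mg/L.
Travel time t = 3.7e+04 m / 0.74 m/s = 5e+04 s = 0.5787 d.
C = 0.3441·exp(−0.21·0.5787) = 0.3441·0.8856 = 0.3048 mg/L.

0.305 mg/L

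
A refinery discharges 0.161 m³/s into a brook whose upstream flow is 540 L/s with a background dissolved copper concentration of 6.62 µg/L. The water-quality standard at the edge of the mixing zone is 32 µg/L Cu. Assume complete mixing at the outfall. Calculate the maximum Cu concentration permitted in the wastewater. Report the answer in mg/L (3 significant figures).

540 L/s = 0.54 m³/s.
6.62 µg/L = 0.00662 mg/L.
32 µg/L = 0.032 mg/L.
Mass balance: 0.032·0.701 = 0.161·Cₑ + 0.54·0.00662.
Cₑ = (0.02243 − 0.003575) / 0.161 = 0.1171 mg/L.

0.117 mg/L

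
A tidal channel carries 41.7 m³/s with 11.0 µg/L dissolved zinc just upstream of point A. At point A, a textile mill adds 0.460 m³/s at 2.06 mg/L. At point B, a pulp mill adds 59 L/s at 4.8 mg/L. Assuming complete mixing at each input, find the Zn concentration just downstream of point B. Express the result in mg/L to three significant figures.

0.0400 mg/L

11.0 µg/L = 0.011 mg/L.
After input A: C = (41.7·0.011 + 0.46·2.06) / 42.16 = 0.03336 mg/L.
59 L/s = 0.059 m³/s.
After input B: C = (42.16·0.03336 + 0.059·4.8) / 42.22 = 0.04002 mg/L.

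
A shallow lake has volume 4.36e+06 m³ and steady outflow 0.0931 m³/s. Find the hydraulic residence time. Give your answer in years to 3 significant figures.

Q = 0.0931 m³/s × 3.156e+07 s/yr = 2.938e+06 m³/yr.
Hydraulic residence time τ = V/Q = 4.36e+06/2.938e+06 = 1.484 yr.

1.48 yr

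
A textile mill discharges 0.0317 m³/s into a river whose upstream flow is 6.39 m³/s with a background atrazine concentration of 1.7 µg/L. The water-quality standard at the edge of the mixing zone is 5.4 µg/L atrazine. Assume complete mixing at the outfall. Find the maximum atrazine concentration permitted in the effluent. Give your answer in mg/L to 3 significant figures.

0.751 mg/L

1.7 µg/L = 0.0017 mg/L.
5.4 µg/L = 0.0054 mg/L.
Mass balance: 0.0054·6.422 = 0.0317·Cₑ + 6.39·0.0017.
Cₑ = (0.03468 − 0.01086) / 0.0317 = 0.7512 mg/L.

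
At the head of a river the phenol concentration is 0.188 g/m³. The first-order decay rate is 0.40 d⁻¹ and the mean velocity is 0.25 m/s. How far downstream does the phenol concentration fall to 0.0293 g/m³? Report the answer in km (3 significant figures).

From C = C₀·e^(−kt), t = ln(C₀/C)/k = ln(0.188/0.0293)/0.40 = 1.859/0.40 = 4.647 d.
Distance = v·t = 0.25 m/s × 4.015e+05 s = 1.004e+05 m = 100.4 km.

100 km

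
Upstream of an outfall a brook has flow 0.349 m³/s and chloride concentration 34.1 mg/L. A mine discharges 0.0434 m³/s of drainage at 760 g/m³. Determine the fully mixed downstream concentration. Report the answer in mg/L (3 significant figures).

114 mg/L

By mass balance at complete mixing, C = (0.0434·760 + 0.349·34.1) / (0.0434 + 0.349) = 44.88/0.3924 = 114.4 mg/L.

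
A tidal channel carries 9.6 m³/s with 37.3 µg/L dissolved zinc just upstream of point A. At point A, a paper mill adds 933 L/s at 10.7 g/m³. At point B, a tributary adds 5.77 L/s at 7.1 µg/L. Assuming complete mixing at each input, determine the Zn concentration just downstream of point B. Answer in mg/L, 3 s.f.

37.3 µg/L = 0.0373 mg/L.
933 L/s = 0.933 m³/s.
After input A: C = (9.6·0.0373 + 0.933·10.7) / 10.53 = 0.9818 mg/L.
5.77 L/s = 0.00577 m³/s.
7.1 µg/L = 0.0071 mg/L.
After input B: C = (10.53·0.9818 + 0.00577·0.0071) / 10.54 = 0.9813 mg/L.

0.981 mg/L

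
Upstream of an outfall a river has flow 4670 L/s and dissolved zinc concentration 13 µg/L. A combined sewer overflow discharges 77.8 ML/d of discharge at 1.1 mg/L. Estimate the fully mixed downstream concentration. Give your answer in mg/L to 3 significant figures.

77.8 ML/d = 0.9005 m³/s.
4670 L/s = 4.67 m³/s.
13 µg/L = 0.013 mg/L.
Conservation of mass across the mixing zone: C = (0.9005·1.1 + 4.67·0.013) / (0.9005 + 4.67) = 1.051/5.57 = 0.1887 mg/L.

0.189 mg/L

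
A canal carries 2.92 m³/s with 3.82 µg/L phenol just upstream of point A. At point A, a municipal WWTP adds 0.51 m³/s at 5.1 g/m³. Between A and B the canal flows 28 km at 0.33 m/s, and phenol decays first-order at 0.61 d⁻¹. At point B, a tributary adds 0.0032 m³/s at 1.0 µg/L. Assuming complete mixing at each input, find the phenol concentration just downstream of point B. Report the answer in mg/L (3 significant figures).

0.418 mg/L

3.82 µg/L = 0.00382 mg/L.
After input A: C = (2.92·0.00382 + 0.51·5.1) / 3.43 = 0.7616 mg/L.
Over the 28 km reach to input B (t = 8.485e+04 s = 0.982 d), decay gives C = 0.7616·exp(−0.61·0.982) = 0.4184 mg/L.
1.0 µg/L = 0.001 mg/L.
After input B: C = (3.43·0.4184 + 0.0032·0.001) / 3.433 = 0.418 mg/L.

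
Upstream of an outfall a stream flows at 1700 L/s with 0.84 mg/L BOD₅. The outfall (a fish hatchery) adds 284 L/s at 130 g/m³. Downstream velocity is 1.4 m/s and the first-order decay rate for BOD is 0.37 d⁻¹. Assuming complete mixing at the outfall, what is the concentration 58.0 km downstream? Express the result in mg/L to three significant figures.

16.2 mg/L

284 L/s = 0.284 m³/s.
1700 L/s = 1.7 m³/s.
After complete mixing, C₀ = (0.284·130 + 1.7·0.84) / 1.984 = 19.33 mg/L.
Travel time t = 5.8e+04 m / 1.4 m/s = 4.143e+04 s = 0.4795 d.
C = 19.33·exp(−0.37·0.4795) = 19.33·0.8374 = 16.19 mg/L.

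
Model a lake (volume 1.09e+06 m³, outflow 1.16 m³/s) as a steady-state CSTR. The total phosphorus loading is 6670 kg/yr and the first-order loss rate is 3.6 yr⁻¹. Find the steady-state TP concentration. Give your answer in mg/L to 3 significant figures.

0.165 mg/L

Outflow Q = 1.16 m³/s × 3.156e+07 s/yr = 3.661e+07 m³/yr.
Steady-state CSTR mass balance: W = Q·C + k·V·C, so C = W/(Q + kV).
Q + kV = 3.661e+07 + 3.6·1.09e+06 = 4.053e+07 m³/yr.
C = 6670/4.053e+07 = 0.0001646 kg/m³ = 0.1646 mg/L.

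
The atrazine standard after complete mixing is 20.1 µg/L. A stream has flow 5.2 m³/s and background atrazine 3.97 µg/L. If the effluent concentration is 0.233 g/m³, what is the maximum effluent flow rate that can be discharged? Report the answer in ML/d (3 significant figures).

34.0 ML/d

3.97 µg/L = 0.00397 mg/L.
20.1 µg/L = 0.0201 mg/L.
Mass balance at complete mixing: C_std·(Q_w + Q_r) = Q_w·C_e + Q_r·C_b.
Rearranging, Q_w = Q_r·(C_std − C_b)/(C_e − C_std) = 5.2·(0.0201 − 0.00397) / (0.233 − 0.0201) = 0.394 m³/s.
= 34.04 ML/d.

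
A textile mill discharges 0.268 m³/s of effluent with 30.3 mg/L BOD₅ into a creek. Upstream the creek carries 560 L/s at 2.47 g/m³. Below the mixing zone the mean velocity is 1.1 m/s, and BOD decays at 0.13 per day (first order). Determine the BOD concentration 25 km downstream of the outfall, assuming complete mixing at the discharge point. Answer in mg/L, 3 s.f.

11.1 mg/L

560 L/s = 0.56 m³/s.
After complete mixing, C₀ = (0.268·30.3 + 0.56·2.47) / 0.828 = 11.48 mg/L.
Travel time t = 2.5e+04 m / 1.1 m/s = 2.273e+04 s = 0.263 d.
C = 11.48·exp(−0.13·0.263) = 11.48·0.9664 = 11.09 mg/L.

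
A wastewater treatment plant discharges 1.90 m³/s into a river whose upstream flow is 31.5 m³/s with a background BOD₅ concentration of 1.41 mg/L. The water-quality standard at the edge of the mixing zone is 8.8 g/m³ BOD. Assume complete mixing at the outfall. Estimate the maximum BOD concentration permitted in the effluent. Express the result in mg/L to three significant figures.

131 mg/L

Mass balance: 8.8·33.4 = 1.9·Cₑ + 31.5·1.41.
Cₑ = (293.9 − 44.41) / 1.9 = 131.3 mg/L.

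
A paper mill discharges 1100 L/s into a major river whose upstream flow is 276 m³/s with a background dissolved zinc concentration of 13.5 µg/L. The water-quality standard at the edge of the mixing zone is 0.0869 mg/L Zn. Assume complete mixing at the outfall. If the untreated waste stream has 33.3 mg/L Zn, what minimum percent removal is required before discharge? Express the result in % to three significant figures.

44.4 %

1100 L/s = 1.1 m³/s.
13.5 µg/L = 0.0135 mg/L.
Mass balance: 0.0869·277.1 = 1.1·Cₑ + 276·0.0135.
Cₑ = (24.08 − 3.726) / 1.1 = 18.5 mg/L.
Required removal = 1 − 18.5/33.3 = 44.43 %.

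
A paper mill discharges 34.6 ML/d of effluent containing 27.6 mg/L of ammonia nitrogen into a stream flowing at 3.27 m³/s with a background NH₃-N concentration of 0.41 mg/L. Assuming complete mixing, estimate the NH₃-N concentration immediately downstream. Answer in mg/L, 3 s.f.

3.38 mg/L

34.6 ML/d = 0.4005 m³/s.
Flow-weighted mixing gives C = (0.4005·27.6 + 3.27·0.41) / (0.4005 + 3.27) = 12.39/3.67 = 3.377 mg/L.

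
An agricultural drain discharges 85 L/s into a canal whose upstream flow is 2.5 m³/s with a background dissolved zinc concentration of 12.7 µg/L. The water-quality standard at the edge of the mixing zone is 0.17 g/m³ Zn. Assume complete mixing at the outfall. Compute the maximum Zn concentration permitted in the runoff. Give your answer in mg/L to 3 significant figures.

4.80 mg/L

85 L/s = 0.085 m³/s.
12.7 µg/L = 0.0127 mg/L.
Mass balance: 0.17·2.585 = 0.085·Cₑ + 2.5·0.0127.
Cₑ = (0.4395 − 0.03175) / 0.085 = 4.796 mg/L.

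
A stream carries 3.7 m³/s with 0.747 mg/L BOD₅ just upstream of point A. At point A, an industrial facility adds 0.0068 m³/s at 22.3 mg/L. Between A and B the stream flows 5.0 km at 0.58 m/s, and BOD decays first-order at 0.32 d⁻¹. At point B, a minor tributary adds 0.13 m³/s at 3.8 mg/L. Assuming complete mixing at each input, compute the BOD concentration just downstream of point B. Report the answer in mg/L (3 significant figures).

After input A: C = (3.7·0.747 + 0.0068·22.3) / 3.707 = 0.7865 mg/L.
Over the 5.0 km reach to input B (t = 8621 s = 0.09978 d), decay gives C = 0.7865·exp(−0.32·0.09978) = 0.7618 mg/L.
After input B: C = (3.707·0.7618 + 0.13·3.8) / 3.837 = 0.8648 mg/L.

0.865 mg/L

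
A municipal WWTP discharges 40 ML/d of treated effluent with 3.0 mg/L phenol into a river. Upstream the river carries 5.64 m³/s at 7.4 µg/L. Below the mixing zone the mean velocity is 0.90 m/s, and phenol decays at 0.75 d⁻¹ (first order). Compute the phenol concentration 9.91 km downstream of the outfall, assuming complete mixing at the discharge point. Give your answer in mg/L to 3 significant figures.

0.213 mg/L

40 ML/d = 0.463 m³/s.
7.4 µg/L = 0.0074 mg/L.
After complete mixing, C₀ = (0.463·3 + 5.64·0.0074) / 6.103 = 0.2344 mg/L.
Travel time t = 9910 m / 0.90 m/s = 1.101e+04 s = 0.1274 d.
C = 0.2344·exp(−0.75·0.1274) = 0.2344·0.9088 = 0.213 mg/L.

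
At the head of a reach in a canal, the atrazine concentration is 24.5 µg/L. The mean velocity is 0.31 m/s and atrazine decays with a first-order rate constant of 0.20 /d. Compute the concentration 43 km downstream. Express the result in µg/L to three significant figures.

17.8 µg/L

Travel time t = 43 km / 0.31 m/s = 4.3e+04/0.31 = 1.387e+05 s = 1.605 d.
First-order decay: C = 24.5·exp(−0.20·1.605) = 24.5·0.7254 = 17.77 µg/L.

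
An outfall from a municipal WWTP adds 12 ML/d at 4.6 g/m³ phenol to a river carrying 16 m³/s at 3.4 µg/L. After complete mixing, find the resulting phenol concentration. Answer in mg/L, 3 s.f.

12 ML/d = 0.1389 m³/s.
3.4 µg/L = 0.0034 mg/L.
Flow-weighted mixing gives C = (0.1389·4.6 + 16·0.0034) / (0.1389 + 16) = 0.6933/16.14 = 0.04296 mg/L.

0.0430 mg/L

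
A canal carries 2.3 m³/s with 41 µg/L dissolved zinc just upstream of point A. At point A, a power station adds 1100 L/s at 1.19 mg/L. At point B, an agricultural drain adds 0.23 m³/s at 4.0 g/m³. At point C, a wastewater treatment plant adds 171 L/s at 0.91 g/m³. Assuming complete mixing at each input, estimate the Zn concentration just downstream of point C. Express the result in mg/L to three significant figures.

41 µg/L = 0.041 mg/L.
1100 L/s = 1.1 m³/s.
After input A: C = (2.3·0.041 + 1.1·1.19) / 3.4 = 0.4127 mg/L.
After input B: C = (3.4·0.4127 + 0.23·4) / 3.63 = 0.64 mg/L.
171 L/s = 0.171 m³/s.
After input C: C = (3.63·0.64 + 0.171·0.91) / 3.801 = 0.6522 mg/L.

0.652 mg/L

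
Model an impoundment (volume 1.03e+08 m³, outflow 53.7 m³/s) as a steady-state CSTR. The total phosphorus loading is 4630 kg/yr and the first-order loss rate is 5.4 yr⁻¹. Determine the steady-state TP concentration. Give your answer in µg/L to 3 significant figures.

2.06 µg/L

Outflow Q = 53.7 m³/s × 3.156e+07 s/yr = 1.695e+09 m³/yr.
Steady-state CSTR mass balance: W = Q·C + k·V·C, so C = W/(Q + kV).
Q + kV = 1.695e+09 + 5.4·1.03e+08 = 2.251e+09 m³/yr.
C = 4630/2.251e+09 = 2.057e-06 kg/m³ = 0.002057 mg/L = 2.057 µg/L.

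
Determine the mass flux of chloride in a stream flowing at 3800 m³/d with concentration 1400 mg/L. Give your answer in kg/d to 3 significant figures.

3800 m³/d = 0.04398 m³/s.
Mass flux = Q·C = 0.04398 m³/s × 1400 g/m³ = 61.57 g/s.
= 61.57 g/s × 86.4 = 5320 kg/d.

5320 kg/d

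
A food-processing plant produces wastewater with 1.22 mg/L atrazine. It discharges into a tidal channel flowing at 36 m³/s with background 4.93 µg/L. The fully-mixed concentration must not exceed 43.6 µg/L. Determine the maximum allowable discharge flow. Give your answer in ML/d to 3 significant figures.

4.93 µg/L = 0.00493 mg/L.
43.6 µg/L = 0.0436 mg/L.
Mass balance at complete mixing: C_std·(Q_w + Q_r) = Q_w·C_e + Q_r·C_b.
Rearranging, Q_w = Q_r·(C_std − C_b)/(C_e − C_std) = 36·(0.0436 − 0.00493) / (1.22 − 0.0436) = 1.183 m³/s.
= 102.2 ML/d.

102 ML/d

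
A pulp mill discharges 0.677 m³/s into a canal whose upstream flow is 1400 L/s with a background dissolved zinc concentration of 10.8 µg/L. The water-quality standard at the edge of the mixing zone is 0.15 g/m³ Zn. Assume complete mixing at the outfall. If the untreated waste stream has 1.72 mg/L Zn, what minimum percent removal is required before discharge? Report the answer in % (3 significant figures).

74.5 %

1400 L/s = 1.4 m³/s.
10.8 µg/L = 0.0108 mg/L.
Mass balance: 0.15·2.077 = 0.677·Cₑ + 1.4·0.0108.
Cₑ = (0.3115 − 0.01512) / 0.677 = 0.4379 mg/L.
Required removal = 1 − 0.4379/1.72 = 74.54 %.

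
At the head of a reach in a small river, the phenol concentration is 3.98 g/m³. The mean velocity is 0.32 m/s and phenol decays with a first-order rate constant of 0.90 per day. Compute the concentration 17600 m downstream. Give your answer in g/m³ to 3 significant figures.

Travel time t = 17600 m / 0.32 m/s = 1.76e+04/0.32 = 5.5e+04 s = 0.6366 d.
First-order decay: C = 3.98·exp(−0.90·0.6366) = 3.98·0.5639 = 2.244 g/m³.

2.24 g/m³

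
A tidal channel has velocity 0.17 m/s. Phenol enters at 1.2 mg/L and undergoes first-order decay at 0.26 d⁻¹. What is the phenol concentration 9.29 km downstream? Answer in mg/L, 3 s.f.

Travel time t = 9.29 km / 0.17 m/s = 9290/0.17 = 5.465e+04 s = 0.6325 d.
First-order decay: C = 1.2·exp(−0.26·0.6325) = 1.2·0.8484 = 1.018 mg/L.

1.02 mg/L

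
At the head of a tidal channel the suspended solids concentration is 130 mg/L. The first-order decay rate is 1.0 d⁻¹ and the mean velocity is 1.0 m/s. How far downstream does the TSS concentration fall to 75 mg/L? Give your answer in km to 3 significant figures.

47.5 km

From C = C₀·e^(−kt), t = ln(C₀/C)/k = ln(130/75)/1.0 = 0.55/1.0 = 0.55 d.
Distance = v·t = 1.0 m/s × 4.752e+04 s = 4.752e+04 m = 47.52 km.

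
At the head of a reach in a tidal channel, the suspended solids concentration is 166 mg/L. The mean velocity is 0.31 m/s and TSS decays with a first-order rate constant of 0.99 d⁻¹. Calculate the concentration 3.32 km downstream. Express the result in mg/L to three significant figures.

Travel time t = 3.32 km / 0.31 m/s = 3320/0.31 = 1.071e+04 s = 0.124 d.
First-order decay: C = 166·exp(−0.99·0.124) = 166·0.8845 = 146.8 mg/L.

147 mg/L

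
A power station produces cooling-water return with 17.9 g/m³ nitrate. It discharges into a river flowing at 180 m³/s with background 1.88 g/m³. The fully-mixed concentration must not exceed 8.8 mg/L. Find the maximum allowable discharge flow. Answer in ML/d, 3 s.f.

11800 ML/d

Mass balance at complete mixing: C_std·(Q_w + Q_r) = Q_w·C_e + Q_r·C_b.
Rearranging, Q_w = Q_r·(C_std − C_b)/(C_e − C_std) = 180·(8.8 − 1.88) / (17.9 − 8.8) = 136.9 m³/s.
= 1.183e+04 ML/d.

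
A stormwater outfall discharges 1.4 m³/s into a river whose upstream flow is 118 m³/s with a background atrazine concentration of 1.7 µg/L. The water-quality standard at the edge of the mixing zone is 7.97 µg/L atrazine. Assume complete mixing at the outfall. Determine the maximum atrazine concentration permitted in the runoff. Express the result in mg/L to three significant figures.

1.7 µg/L = 0.0017 mg/L.
7.97 µg/L = 0.00797 mg/L.
Mass balance: 0.00797·119.4 = 1.4·Cₑ + 118·0.0017.
Cₑ = (0.9516 − 0.2006) / 1.4 = 0.5364 mg/L.

0.536 mg/L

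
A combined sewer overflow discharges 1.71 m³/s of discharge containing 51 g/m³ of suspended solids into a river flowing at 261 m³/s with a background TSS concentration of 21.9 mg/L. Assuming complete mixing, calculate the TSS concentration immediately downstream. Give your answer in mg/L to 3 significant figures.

22.1 mg/L

Conservation of mass across the mixing zone: C = (1.71·51 + 261·21.9) / (1.71 + 261) = 5803/262.7 = 22.09 mg/L.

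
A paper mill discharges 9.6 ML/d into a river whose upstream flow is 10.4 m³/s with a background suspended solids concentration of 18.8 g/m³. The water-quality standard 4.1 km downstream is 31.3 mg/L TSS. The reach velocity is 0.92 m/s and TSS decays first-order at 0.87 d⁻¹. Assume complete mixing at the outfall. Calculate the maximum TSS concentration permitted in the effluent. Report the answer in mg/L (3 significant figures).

1340 mg/L

9.6 ML/d = 0.1111 m³/s.
Travel time to the compliance point: t = 4100/0.92 = 4457 s = 0.05158 d; decay factor exp(−0.87·0.05158) = 0.9561.
So the concentration just after mixing may be at most 31.3/0.9561 = 32.74 mg/L.
Mass balance: 32.74·10.51 = 0.1111·Cₑ + 10.4·18.8.
Cₑ = (344.1 − 195.5) / 0.1111 = 1337 mg/L.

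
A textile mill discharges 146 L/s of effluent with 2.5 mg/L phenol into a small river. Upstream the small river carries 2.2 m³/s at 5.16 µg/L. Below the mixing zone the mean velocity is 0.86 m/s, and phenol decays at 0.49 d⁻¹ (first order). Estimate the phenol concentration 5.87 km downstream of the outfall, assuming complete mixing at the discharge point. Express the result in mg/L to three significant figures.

0.154 mg/L

146 L/s = 0.146 m³/s.
5.16 µg/L = 0.00516 mg/L.
After complete mixing, C₀ = (0.146·2.5 + 2.2·0.00516) / 2.346 = 0.1604 mg/L.
Travel time t = 5870 m / 0.86 m/s = 6826 s = 0.079 d.
C = 0.1604·exp(−0.49·0.079) = 0.1604·0.962 = 0.1543 mg/L.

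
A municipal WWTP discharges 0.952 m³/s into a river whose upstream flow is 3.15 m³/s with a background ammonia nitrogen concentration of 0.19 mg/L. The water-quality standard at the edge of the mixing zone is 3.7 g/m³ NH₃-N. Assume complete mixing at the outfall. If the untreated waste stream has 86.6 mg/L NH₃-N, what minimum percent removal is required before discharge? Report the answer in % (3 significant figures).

82.3 %

Mass balance: 3.7·4.102 = 0.952·Cₑ + 3.15·0.19.
Cₑ = (15.18 − 0.5985) / 0.952 = 15.31 mg/L.
Required removal = 1 − 15.31/86.6 = 82.32 %.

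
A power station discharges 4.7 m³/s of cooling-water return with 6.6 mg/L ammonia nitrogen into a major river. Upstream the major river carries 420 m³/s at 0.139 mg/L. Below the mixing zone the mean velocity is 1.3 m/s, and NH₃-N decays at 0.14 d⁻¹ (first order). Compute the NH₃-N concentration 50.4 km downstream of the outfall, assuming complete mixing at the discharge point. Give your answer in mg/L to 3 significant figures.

0.198 mg/L

After complete mixing, C₀ = (4.7·6.6 + 420·0.139) / 424.7 = 0.2105 mg/L.
Travel time t = 5.04e+04 m / 1.3 m/s = 3.877e+04 s = 0.4487 d.
C = 0.2105·exp(−0.14·0.4487) = 0.2105·0.9391 = 0.1977 mg/L.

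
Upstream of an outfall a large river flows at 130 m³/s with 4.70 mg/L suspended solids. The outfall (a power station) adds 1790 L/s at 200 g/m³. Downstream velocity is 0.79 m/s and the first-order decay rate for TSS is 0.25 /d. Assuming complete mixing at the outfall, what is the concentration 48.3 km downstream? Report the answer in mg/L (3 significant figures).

6.16 mg/L

1790 L/s = 1.79 m³/s.
After complete mixing, C₀ = (1.79·200 + 130·4.7) / 131.8 = 7.353 mg/L.
Travel time t = 4.83e+04 m / 0.79 m/s = 6.114e+04 s = 0.7076 d.
C = 7.353·exp(−0.25·0.7076) = 7.353·0.8379 = 6.16 mg/L.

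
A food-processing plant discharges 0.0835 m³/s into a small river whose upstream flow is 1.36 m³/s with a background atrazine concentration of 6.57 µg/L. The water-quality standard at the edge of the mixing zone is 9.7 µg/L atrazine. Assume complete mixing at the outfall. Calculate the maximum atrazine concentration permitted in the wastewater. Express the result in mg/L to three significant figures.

6.57 µg/L = 0.00657 mg/L.
9.7 µg/L = 0.0097 mg/L.
Mass balance: 0.0097·1.444 = 0.0835·Cₑ + 1.36·0.00657.
Cₑ = (0.014 − 0.008935) / 0.0835 = 0.06068 mg/L.

0.0607 mg/L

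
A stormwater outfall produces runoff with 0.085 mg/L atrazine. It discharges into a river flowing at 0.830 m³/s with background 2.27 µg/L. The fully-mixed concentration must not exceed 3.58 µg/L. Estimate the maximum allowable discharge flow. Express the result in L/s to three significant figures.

13.4 L/s

2.27 µg/L = 0.00227 mg/L.
3.58 µg/L = 0.00358 mg/L.
Mass balance at complete mixing: C_std·(Q_w + Q_r) = Q_w·C_e + Q_r·C_b.
Rearranging, Q_w = Q_r·(C_std − C_b)/(C_e − C_std) = 0.830·(0.00358 − 0.00227) / (0.085 − 0.00358) = 0.01335 m³/s.
= 13.35 L/s.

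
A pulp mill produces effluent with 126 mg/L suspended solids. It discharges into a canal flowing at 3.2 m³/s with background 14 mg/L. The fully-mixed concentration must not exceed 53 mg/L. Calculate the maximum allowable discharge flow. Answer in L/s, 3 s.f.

Mass balance at complete mixing: C_std·(Q_w + Q_r) = Q_w·C_e + Q_r·C_b.
Rearranging, Q_w = Q_r·(C_std − C_b)/(C_e − C_std) = 3.2·(53 − 14) / (126 − 53) = 1.71 m³/s.
= 1710 L/s.

1710 L/s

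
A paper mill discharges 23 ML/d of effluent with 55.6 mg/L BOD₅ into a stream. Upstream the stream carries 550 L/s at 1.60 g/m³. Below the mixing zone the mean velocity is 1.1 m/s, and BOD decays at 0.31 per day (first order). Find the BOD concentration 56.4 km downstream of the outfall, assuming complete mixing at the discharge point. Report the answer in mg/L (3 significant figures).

16.0 mg/L

23 ML/d = 0.2662 m³/s.
550 L/s = 0.55 m³/s.
After complete mixing, C₀ = (0.2662·55.6 + 0.55·1.6) / 0.8162 = 19.21 mg/L.
Travel time t = 5.64e+04 m / 1.1 m/s = 5.127e+04 s = 0.5934 d.
C = 19.21·exp(−0.31·0.5934) = 19.21·0.832 = 15.98 mg/L.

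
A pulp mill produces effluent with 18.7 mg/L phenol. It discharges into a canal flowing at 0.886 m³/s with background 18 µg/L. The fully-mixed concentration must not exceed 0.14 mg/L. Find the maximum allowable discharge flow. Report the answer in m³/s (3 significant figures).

0.00582 m³/s

18 µg/L = 0.018 mg/L.
Mass balance at complete mixing: C_std·(Q_w + Q_r) = Q_w·C_e + Q_r·C_b.
Rearranging, Q_w = Q_r·(C_std − C_b)/(C_e − C_std) = 0.886·(0.14 − 0.018) / (18.7 − 0.14) = 0.005824 m³/s.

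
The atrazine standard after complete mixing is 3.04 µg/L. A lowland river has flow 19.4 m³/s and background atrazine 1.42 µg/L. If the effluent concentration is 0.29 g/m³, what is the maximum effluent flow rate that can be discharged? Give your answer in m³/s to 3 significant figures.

0.110 m³/s

1.42 µg/L = 0.00142 mg/L.
3.04 µg/L = 0.00304 mg/L.
Mass balance at complete mixing: C_std·(Q_w + Q_r) = Q_w·C_e + Q_r·C_b.
Rearranging, Q_w = Q_r·(C_std − C_b)/(C_e − C_std) = 19.4·(0.00304 − 0.00142) / (0.29 − 0.00304) = 0.1095 m³/s.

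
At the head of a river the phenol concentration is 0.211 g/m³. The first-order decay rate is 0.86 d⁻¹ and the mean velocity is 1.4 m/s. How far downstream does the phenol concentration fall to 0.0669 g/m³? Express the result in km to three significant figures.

162 km

From C = C₀·e^(−kt), t = ln(C₀/C)/k = ln(0.211/0.0669)/0.86 = 1.149/0.86 = 1.336 d.
Distance = v·t = 1.4 m/s × 1.154e+05 s = 1.616e+05 m = 161.6 km.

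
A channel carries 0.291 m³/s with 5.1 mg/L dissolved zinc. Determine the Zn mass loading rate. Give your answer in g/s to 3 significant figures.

Mass flux = Q·C = 0.291 m³/s × 5.1 g/m³ = 1.484 g/s.

1.48 g/s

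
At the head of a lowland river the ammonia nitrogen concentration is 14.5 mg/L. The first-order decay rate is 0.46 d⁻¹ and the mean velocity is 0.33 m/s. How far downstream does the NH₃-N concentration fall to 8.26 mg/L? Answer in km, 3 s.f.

From C = C₀·e^(−kt), t = ln(C₀/C)/k = ln(14.5/8.26)/0.46 = 0.5627/0.46 = 1.223 d.
Distance = v·t = 0.33 m/s × 1.057e+05 s = 3.488e+04 m = 34.88 km.

34.9 km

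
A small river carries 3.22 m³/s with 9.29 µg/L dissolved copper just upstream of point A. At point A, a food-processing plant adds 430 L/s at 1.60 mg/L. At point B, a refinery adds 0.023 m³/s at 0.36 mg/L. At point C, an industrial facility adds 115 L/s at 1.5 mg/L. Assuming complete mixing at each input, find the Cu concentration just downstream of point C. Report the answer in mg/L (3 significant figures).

9.29 µg/L = 0.00929 mg/L.
430 L/s = 0.43 m³/s.
After input A: C = (3.22·0.00929 + 0.43·1.6) / 3.65 = 0.1967 mg/L.
After input B: C = (3.65·0.1967 + 0.023·0.36) / 3.673 = 0.1977 mg/L.
115 L/s = 0.115 m³/s.
After input C: C = (3.673·0.1977 + 0.115·1.5) / 3.788 = 0.2372 mg/L.

0.237 mg/L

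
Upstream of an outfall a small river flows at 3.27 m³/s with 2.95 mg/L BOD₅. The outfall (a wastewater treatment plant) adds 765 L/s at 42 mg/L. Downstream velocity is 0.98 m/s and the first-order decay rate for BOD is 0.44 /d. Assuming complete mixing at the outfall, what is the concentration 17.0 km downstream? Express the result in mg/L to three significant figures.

765 L/s = 0.765 m³/s.
After complete mixing, C₀ = (0.765·42 + 3.27·2.95) / 4.035 = 10.35 mg/L.
Travel time t = 1.7e+04 m / 0.98 m/s = 1.735e+04 s = 0.2008 d.
C = 10.35·exp(−0.44·0.2008) = 10.35·0.9154 = 9.478 mg/L.

9.48 mg/L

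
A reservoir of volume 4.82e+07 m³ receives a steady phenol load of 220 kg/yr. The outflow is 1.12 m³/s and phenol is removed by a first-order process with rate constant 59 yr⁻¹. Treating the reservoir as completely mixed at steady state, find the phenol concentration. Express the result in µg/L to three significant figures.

0.0764 µg/L

Outflow Q = 1.12 m³/s × 3.156e+07 s/yr = 3.534e+07 m³/yr.
Steady-state CSTR mass balance: W = Q·C + k·V·C, so C = W/(Q + kV).
Q + kV = 3.534e+07 + 59·4.82e+07 = 2.879e+09 m³/yr.
C = 220/2.879e+09 = 7.641e-08 kg/m³ = 7.641e-05 mg/L = 0.07641 µg/L.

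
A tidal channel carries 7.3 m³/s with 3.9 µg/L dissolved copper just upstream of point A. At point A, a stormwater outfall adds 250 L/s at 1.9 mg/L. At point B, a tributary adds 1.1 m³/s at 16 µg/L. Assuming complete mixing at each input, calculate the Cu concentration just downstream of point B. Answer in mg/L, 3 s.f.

3.9 µg/L = 0.0039 mg/L.
250 L/s = 0.25 m³/s.
After input A: C = (7.3·0.0039 + 0.25·1.9) / 7.55 = 0.06668 mg/L.
16 µg/L = 0.016 mg/L.
After input B: C = (7.55·0.06668 + 1.1·0.016) / 8.65 = 0.06024 mg/L.

0.0602 mg/L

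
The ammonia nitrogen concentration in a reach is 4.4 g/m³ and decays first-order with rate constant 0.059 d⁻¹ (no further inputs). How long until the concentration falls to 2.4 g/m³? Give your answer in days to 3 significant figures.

t = ln(C₀/C)/k = ln(4.4/2.4)/0.059 = 0.6061/0.059 = 10.27 d.

10.3 d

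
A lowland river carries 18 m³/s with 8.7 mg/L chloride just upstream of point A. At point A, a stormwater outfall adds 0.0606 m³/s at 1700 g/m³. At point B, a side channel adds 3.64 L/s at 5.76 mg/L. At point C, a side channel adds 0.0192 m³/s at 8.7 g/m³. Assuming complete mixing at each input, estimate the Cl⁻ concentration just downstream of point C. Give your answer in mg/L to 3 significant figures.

14.4 mg/L

After input A: C = (18·8.7 + 0.0606·1700) / 18.06 = 14.37 mg/L.
3.64 L/s = 0.00364 m³/s.
After input B: C = (18.06·14.37 + 0.00364·5.76) / 18.06 = 14.37 mg/L.
After input C: C = (18.06·14.37 + 0.0192·8.7) / 18.08 = 14.37 mg/L.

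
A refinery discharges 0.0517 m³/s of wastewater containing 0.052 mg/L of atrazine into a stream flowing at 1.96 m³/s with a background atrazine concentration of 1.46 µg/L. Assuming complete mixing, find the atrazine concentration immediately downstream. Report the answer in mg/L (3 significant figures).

1.46 µg/L = 0.00146 mg/L.
By mass balance at complete mixing, C = (0.0517·0.052 + 1.96·0.00146) / (0.0517 + 1.96) = 0.00555/2.012 = 0.002759 mg/L.

0.00276 mg/L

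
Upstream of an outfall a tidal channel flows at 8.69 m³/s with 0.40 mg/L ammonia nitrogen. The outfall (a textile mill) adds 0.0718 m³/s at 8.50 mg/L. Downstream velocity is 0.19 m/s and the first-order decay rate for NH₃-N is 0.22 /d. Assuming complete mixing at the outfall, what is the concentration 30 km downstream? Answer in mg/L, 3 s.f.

After complete mixing, C₀ = (0.0718·8.5 + 8.69·0.4) / 8.762 = 0.4664 mg/L.
Travel time t = 3e+04 m / 0.19 m/s = 1.579e+05 s = 1.827 d.
C = 0.4664·exp(−0.22·1.827) = 0.4664·0.6689 = 0.312 mg/L.

0.312 mg/L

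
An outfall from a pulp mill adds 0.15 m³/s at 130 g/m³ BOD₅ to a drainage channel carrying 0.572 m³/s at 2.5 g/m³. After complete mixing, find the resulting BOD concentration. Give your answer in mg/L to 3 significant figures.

By mass balance at complete mixing, C = (0.15·130 + 0.572·2.5) / (0.15 + 0.572) = 20.93/0.722 = 28.99 mg/L.

29.0 mg/L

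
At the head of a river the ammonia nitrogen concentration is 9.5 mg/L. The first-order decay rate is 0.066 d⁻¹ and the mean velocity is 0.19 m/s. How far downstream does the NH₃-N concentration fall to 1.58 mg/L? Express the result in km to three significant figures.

From C = C₀·e^(−kt), t = ln(C₀/C)/k = ln(9.5/1.58)/0.066 = 1.794/0.066 = 27.18 d.
Distance = v·t = 0.19 m/s × 2.348e+06 s = 4.462e+05 m = 446.2 km.

446 km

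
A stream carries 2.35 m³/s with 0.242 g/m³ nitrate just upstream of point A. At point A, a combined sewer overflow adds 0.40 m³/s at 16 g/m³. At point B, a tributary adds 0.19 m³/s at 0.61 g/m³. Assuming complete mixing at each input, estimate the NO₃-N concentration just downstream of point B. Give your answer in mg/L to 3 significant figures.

2.41 mg/L

After input A: C = (2.35·0.242 + 0.4·16) / 2.75 = 2.534 mg/L.
After input B: C = (2.75·2.534 + 0.19·0.61) / 2.94 = 2.41 mg/L.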